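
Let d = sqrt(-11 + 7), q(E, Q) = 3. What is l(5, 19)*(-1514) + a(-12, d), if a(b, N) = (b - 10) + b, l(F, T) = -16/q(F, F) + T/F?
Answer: 34312/15 ≈ 2287.5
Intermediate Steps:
d = 2*I (d = sqrt(-4) = 2*I ≈ 2.0*I)
l(F, T) = -16/3 + T/F
a(b, N) = -10 + 2*b (a(b, N) = (-10 + b) + b = -10 + 2*b)
l(5, 19)*(-1514) + a(-12, d) = (-16/3 + 19/5)*(-1514) + (-10 + 2*(-12)) = (-16/3 + 19*(1/5))*(-1514) + (-10 - 24) = (-16/3 + 19/5)*(-1514) - 34 = -23/15*(-1514) - 34 = 34822/15 - 34 = 34312/15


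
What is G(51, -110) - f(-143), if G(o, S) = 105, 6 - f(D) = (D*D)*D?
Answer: -2924108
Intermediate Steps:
f(D) = 6 - D³ (f(D) = 6 - D*D*D = 6 - D²*D = 6 - D³)
G(51, -110) - f(-143) = 105 - (6 - 1*(-143)³) = 105 - (6 - 1*(-2924207)) = 105 - (6 + 2924207) = 105 - 1*2924213 = 105 - 2924213 = -2924108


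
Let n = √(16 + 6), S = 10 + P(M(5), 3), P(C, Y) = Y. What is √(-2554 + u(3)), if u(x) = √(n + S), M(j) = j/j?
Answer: √(-2554 + √(13 + √22)) ≈ 50.495*I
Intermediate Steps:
M(j) = 1
S = 13 (S = 10 + 3 = 13)
n = √22 ≈ 4.6904
u(x) = √(13 + √22) (u(x) = √(√22 + 13) = √(13 + √22))
√(-2554 + u(3)) = √(-2554 + √(13 + √22))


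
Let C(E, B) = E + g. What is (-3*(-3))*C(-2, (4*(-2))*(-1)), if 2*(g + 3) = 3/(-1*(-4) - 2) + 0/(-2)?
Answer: -153/4 ≈ -38.250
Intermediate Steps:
g = -9/4 (g = -3 + (3/(-1*(-4) - 2) + 0/(-2))/2 = -3 + (3/(4 - 2) + 0*(-½))/2 = -3 + (3/2 + 0)/2 = -3 + (½)*(3/2) = -3 + ¾ = -9/4 ≈ -2.2500)
C(E, B) = -9/4 + E (C(E, B) = E - 9/4 = -9/4 + E)
(-3*(-3))*C(-2, (4*(-2))*(-1)) = (-3*(-3))*(-9/4 - 2) = 9*(-17/4) = -153/4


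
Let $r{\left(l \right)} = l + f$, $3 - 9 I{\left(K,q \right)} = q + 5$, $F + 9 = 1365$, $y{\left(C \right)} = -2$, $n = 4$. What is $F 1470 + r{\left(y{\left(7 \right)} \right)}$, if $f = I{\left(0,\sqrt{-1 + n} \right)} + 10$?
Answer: $\frac{17939950}{9} - \frac{\sqrt{3}}{9} \approx 1.9933 \cdot 10^{6}$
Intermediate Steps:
$F = 1356$ ($F = -9 + 1365 = 1356$)
$I{\left(K,q \right)} = - \frac{2}{9} - \frac{q}{9}$ ($I{\left(K,q \right)} = \frac{1}{3} - \frac{q + 5}{9} = \frac{1}{3} - \frac{5 + q}{9} = \frac{1}{3} - \left(\frac{5}{9} + \frac{q}{9}\right) = - \frac{2}{9} - \frac{q}{9}$)
$f = \frac{88}{9} - \frac{\sqrt{3}}{9}$ ($f = \left(- \frac{2}{9} - \frac{\sqrt{-1 + 4}}{9}\right) + 10 = \left(- \frac{2}{9} - \frac{\sqrt{3}}{9}\right) + 10 = \frac{88}{9} - \frac{\sqrt{3}}{9} \approx 9.5853$)
$r{\left(l \right)} = \frac{88}{9} + l - \frac{\sqrt{3}}{9}$ ($r{\left(l \right)} = l + \left(\frac{88}{9} - \frac{\sqrt{3}}{9}\right) = \frac{88}{9} + l - \frac{\sqrt{3}}{9}$)
$F 1470 + r{\left(y{\left(7 \right)} \right)} = 1356 \cdot 1470 - \left(- \frac{70}{9} + \frac{\sqrt{3}}{9}\right) = 1993320 + \left(\frac{70}{9} - \frac{\sqrt{3}}{9}\right) = \frac{17939950}{9} - \frac{\sqrt{3}}{9}$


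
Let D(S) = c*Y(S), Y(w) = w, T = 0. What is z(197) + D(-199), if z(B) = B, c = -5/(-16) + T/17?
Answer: 2157/16 ≈ 134.81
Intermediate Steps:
c = 5/16 (c = -5/(-16) + 0/17 = -5*(-1/16) + 0*(1/17) = 5/16 + 0 = 5/16 ≈ 0.31250)
D(S) = 5*S/16
z(197) + D(-199) = 197 + (5/16)*(-199) = 197 - 995/16 = 2157/16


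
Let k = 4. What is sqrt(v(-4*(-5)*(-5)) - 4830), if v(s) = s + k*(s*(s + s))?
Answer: sqrt(75070) ≈ 273.99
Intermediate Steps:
v(s) = s + 8*s**2 (v(s) = s + 4*(s*(s + s)) = s + 4*(s*(2*s)) = s + 4*(2*s**2) = s + 8*s**2)
sqrt(v(-4*(-5)*(-5)) - 4830) = sqrt((-4*(-5)*(-5))*(1 + 8*(-4*(-5)*(-5))) - 4830) = sqrt((20*(-5))*(1 + 8*(20*(-5))) - 4830) = sqrt(-100*(1 + 8*(-100)) - 4830) = sqrt(-100*(1 - 800) - 4830) = sqrt(-100*(-799) - 4830) = sqrt(79900 - 4830) = sqrt(75070)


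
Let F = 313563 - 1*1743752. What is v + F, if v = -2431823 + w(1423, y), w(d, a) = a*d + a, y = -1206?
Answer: -5579356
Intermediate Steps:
w(d, a) = a + a*d
v = -4149167 (v = -2431823 - 1206*(1 + 1423) = -2431823 - 1206*1424 = -2431823 - 1717344 = -4149167)
F = -1430189 (F = 313563 - 1743752 = -1430189)
v + F = -4149167 - 1430189 = -5579356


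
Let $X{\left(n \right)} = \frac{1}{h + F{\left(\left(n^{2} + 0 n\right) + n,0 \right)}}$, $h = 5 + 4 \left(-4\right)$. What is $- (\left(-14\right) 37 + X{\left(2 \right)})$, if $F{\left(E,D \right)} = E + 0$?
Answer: $\frac{2591}{5} \approx 518.2$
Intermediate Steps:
$F{\left(E,D \right)} = E$
$h = -11$ ($h = 5 - 16 = -11$)
$X{\left(n \right)} = \frac{1}{-11 + n + n^{2}}$ ($X{\left(n \right)} = \frac{1}{-11 + \left(\left(n^{2} + 0 n\right) + n\right)} = \frac{1}{-11 + \left(\left(n^{2} + 0\right) + n\right)} = \frac{1}{-11 + \left(n^{2} + n\right)} = \frac{1}{-11 + \left(n + n^{2}\right)} = \frac{1}{-11 + n + n^{2}}$)
$- (\left(-14\right) 37 + X{\left(2 \right)}) = - (\left(-14\right) 37 + \frac{1}{-11 + 2 \left(1 + 2\right)}) = - (-518 + \frac{1}{-11 + 2 \cdot 3}) = - (-518 + \frac{1}{-11 + 6}) = - (-518 + \frac{1}{-5}) = - (-518 - \frac{1}{5}) = \left(-1\right) \left(- \frac{2591}{5}\right) = \frac{2591}{5}$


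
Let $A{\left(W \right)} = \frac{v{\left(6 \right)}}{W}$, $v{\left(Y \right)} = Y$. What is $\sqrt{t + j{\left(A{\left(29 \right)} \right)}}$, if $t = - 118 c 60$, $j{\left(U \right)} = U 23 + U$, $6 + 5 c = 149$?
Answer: $\frac{2 i \sqrt{42572058}}{29} \approx 449.98 i$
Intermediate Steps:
$c = \frac{143}{5}$ ($c = - \frac{6}{5} + \frac{1}{5} \cdot 149 = - \frac{6}{5} + \frac{149}{5} = \frac{143}{5} \approx 28.6$)
$A{\left(W \right)} = \frac{6}{W}$
$j{\left(U \right)} = 24 U$ ($j{\left(U \right)} = 23 U + U = 24 U$)
$t = -202488$ ($t = \left(-118\right) \frac{143}{5} \cdot 60 = \left(- \frac{16874}{5}\right) 60 = -202488$)
$\sqrt{t + j{\left(A{\left(29 \right)} \right)}} = \sqrt{-202488 + 24 \cdot \frac{6}{29}} = \sqrt{-202488 + \frac{144}{29}} = \sqrt{- \frac{5872008}{29}} = \frac{2 i \sqrt{42572058}}{29}$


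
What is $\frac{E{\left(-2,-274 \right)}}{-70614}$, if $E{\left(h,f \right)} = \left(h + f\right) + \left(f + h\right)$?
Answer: $\frac{92}{11769} \approx 0.0078171$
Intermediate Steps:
$E{\left(h,f \right)} = 2 f + 2 h$ ($E{\left(h,f \right)} = \left(f + h\right) + \left(f + h\right) = 2 f + 2 h$)
$\frac{E{\left(-2,-274 \right)}}{-70614} = \frac{2 \left(-274\right) + 2 \left(-2\right)}{-70614} = \left(-548 - 4\right) \left(- \frac{1}{70614}\right) = \left(-552\right) \left(- \frac{1}{70614}\right) = \frac{92}{11769}$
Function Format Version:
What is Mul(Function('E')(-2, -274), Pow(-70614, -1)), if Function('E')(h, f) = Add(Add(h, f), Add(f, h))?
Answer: Rational(92, 11769) ≈ 0.0078171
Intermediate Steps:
Function('E')(h, f) = Add(Mul(2, f), Mul(2, h)) (Function('E')(h, f) = Add(Add(f, h), Add(f, h)) = Add(Mul(2, f), Mul(2, h)))
Mul(Function('E')(-2, -274), Pow(-70614, -1)) = Mul(Add(Mul(2, -274), Mul(2, -2)), Pow(-70614, -1)) = Mul(Add(-548, -4), Rational(-1, 70614)) = Mul(-552, Rational(-1, 70614)) = Rational(92, 11769)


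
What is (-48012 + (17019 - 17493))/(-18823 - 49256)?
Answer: 16162/22693 ≈ 0.71220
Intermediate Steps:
(-48012 + (17019 - 17493))/(-18823 - 49256) = (-48012 - 474)/(-68079) = -48486*(-1/68079) = 16162/22693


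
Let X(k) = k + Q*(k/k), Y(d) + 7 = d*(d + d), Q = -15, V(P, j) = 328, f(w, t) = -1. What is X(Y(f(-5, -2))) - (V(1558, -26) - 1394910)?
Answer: 1394562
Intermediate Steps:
Y(d) = -7 + 2*d**2 (Y(d) = -7 + d*(d + d) = -7 + d*(2*d) = -7 + 2*d**2)
X(k) = -15 + k (X(k) = k - 15*k/k = k - 15*1 = k - 15 = -15 + k)
X(Y(f(-5, -2))) - (V(1558, -26) - 1394910) = (-15 + (-7 + 2*(-1)**2)) - (328 - 1394910) = (-15 + (-7 + 2*1)) - 1*(-1394582) = (-15 + (-7 + 2)) + 1394582 = (-15 - 5) + 1394582 = -20 + 1394582 = 1394562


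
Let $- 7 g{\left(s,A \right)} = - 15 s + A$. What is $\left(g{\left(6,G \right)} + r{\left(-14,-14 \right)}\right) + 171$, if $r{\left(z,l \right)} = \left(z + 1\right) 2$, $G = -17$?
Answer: $\frac{1122}{7} \approx 160.29$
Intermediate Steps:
$r{\left(z,l \right)} = 2 + 2 z$ ($r{\left(z,l \right)} = \left(1 + z\right) 2 = 2 + 2 z$)
$g{\left(s,A \right)} = - \frac{A}{7} + \frac{15 s}{7}$ ($g{\left(s,A \right)} = - \frac{- 15 s + A}{7} = - \frac{A - 15 s}{7} = - \frac{A}{7} + \frac{15 s}{7}$)
$\left(g{\left(6,G \right)} + r{\left(-14,-14 \right)}\right) + 171 = \left(\left(\left(- \frac{1}{7}\right) \left(-17\right) + \frac{15}{7} \cdot 6\right) + \left(2 + 2 \left(-14\right)\right)\right) + 171 = \left(\left(\frac{17}{7} + \frac{90}{7}\right) + \left(2 - 28\right)\right) + 171 = \left(\frac{107}{7} - 26\right) + 171 = - \frac{75}{7} + 171 = \frac{1122}{7}$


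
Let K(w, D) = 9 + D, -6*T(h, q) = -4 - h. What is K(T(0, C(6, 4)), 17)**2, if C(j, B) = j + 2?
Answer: 676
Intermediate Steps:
C(j, B) = 2 + j
T(h, q) = 2/3 + h/6 (T(h, q) = -(-4 - h)/6 = 2/3 + h/6)
K(T(0, C(6, 4)), 17)**2 = (9 + 17)**2 = 26**2 = 676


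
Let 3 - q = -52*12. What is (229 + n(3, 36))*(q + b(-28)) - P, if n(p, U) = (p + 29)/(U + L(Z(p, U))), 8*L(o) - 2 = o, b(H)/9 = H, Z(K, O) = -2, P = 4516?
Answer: 245077/3 ≈ 81692.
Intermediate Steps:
b(H) = 9*H
q = 627 (q = 3 - (-52)*12 = 3 - 1*(-624) = 3 + 624 = 627)
L(o) = ¼ + o/8
n(p, U) = (29 + p)/U (n(p, U) = (p + 29)/(U + (¼ + (⅛)*(-2))) = (29 + p)/(U + (¼ - ¼)) = (29 + p)/(U + 0) = (29 + p)/U)
(229 + n(3, 36))*(q + b(-28)) - P = (229 + (29 + 3)/36)*(627 + 9*(-28)) - 1*4516 = (229 + (1/36)*32)*(627 - 252) - 4516 = (229 + 8/9)*375 - 4516 = (2069/9)*375 - 4516 = 258625/3 - 4516 = 245077/3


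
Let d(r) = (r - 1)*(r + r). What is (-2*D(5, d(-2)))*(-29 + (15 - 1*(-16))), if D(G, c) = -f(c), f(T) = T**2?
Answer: 576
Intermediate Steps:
d(r) = 2*r*(-1 + r) (d(r) = (-1 + r)*(2*r) = 2*r*(-1 + r))
D(G, c) = -c**2
(-2*D(5, d(-2)))*(-29 + (15 - 1*(-16))) = (-(-2)*(2*(-2)*(-1 - 2))**2)*(-29 + (15 - 1*(-16))) = (-(-2)*(2*(-2)*(-3))**2)*(-29 + (15 + 16)) = (-(-2)*12**2)*(-29 + 31) = -(-2)*144*2 = -2*(-144)*2 = 288*2 = 576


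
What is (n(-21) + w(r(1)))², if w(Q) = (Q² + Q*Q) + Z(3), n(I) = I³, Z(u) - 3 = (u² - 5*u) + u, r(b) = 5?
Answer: 84842521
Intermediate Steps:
Z(u) = 3 + u² - 4*u (Z(u) = 3 + ((u² - 5*u) + u) = 3 + (u² - 4*u) = 3 + u² - 4*u)
w(Q) = 2*Q² (w(Q) = (Q² + Q*Q) + (3 + 3² - 4*3) = (Q² + Q²) + (3 + 9 - 12) = 2*Q² + 0 = 2*Q²)
(n(-21) + w(r(1)))² = ((-21)³ + 2*5²)² = (-9261 + 2*25)² = (-9261 + 50)² = (-9211)² = 84842521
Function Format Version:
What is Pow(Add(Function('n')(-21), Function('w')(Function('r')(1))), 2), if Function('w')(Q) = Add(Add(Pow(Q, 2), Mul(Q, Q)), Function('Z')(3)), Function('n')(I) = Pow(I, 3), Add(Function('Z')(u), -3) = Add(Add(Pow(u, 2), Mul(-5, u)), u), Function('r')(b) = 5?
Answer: 84842521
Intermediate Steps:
Function('Z')(u) = Add(3, Pow(u, 2), Mul(-4, u)) (Function('Z')(u) = Add(3, Add(Add(Pow(u, 2), Mul(-5, u)), u)) = Add(3, Add(Pow(u, 2), Mul(-4, u))) = Add(3, Pow(u, 2), Mul(-4, u)))
Function('w')(Q) = Mul(2, Pow(Q, 2)) (Function('w')(Q) = Add(Add(Pow(Q, 2), Mul(Q, Q)), Add(3, Pow(3, 2), Mul(-4, 3))) = Add(Add(Pow(Q, 2), Pow(Q, 2)), Add(3, 9, -12)) = Add(Mul(2, Pow(Q, 2)), 0) = Mul(2, Pow(Q, 2)))
Pow(Add(Function('n')(-21), Function('w')(Function('r')(1))), 2) = Pow(Add(Pow(-21, 3), Mul(2, Pow(5, 2))), 2) = Pow(Add(-9261, Mul(2, 25)), 2) = Pow(Add(-9261, 50), 2) = Pow(-9211, 2) = 84842521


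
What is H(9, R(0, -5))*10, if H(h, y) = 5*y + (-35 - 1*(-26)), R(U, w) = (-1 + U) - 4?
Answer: -340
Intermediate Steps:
R(U, w) = -5 + U
H(h, y) = -9 + 5*y (H(h, y) = 5*y + (-35 + 26) = 5*y - 9 = -9 + 5*y)
H(9, R(0, -5))*10 = (-9 + 5*(-5 + 0))*10 = (-9 + 5*(-5))*10 = (-9 - 25)*10 = -34*10 = -340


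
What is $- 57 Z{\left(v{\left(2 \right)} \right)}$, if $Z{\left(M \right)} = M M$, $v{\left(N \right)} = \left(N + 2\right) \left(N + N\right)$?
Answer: $-14592$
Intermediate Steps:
$v{\left(N \right)} = 2 N \left(2 + N\right)$ ($v{\left(N \right)} = \left(2 + N\right) 2 N = 2 N \left(2 + N\right)$)
$Z{\left(M \right)} = M^{2}$
$- 57 Z{\left(v{\left(2 \right)} \right)} = - 57 \left(2 \cdot 2 \left(2 + 2\right)\right)^{2} = - 57 \left(2 \cdot 2 \cdot 4\right)^{2} = - 57 \cdot 16^{2} = \left(-57\right) 256 = -14592$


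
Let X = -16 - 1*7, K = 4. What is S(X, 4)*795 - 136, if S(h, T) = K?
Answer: 3044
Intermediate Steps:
X = -23 (X = -16 - 7 = -23)
S(h, T) = 4
S(X, 4)*795 - 136 = 4*795 - 136 = 3180 - 136 = 3044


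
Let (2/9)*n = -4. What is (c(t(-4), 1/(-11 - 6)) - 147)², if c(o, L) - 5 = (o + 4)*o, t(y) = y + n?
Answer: 64516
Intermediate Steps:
n = -18 (n = (9/2)*(-4) = -18)
t(y) = -18 + y (t(y) = y - 18 = -18 + y)
c(o, L) = 5 + o*(4 + o) (c(o, L) = 5 + (o + 4)*o = 5 + (4 + o)*o = 5 + o*(4 + o))
(c(t(-4), 1/(-11 - 6)) - 147)² = ((5 + (-18 - 4)² + 4*(-18 - 4)) - 147)² = ((5 + (-22)² + 4*(-22)) - 147)² = ((5 + 484 - 88) - 147)² = (401 - 147)² = 254² = 64516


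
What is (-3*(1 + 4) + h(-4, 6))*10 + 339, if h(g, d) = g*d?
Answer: -51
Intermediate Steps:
h(g, d) = d*g
(-3*(1 + 4) + h(-4, 6))*10 + 339 = (-3*(1 + 4) + 6*(-4))*10 + 339 = (-3*5 - 24)*10 + 339 = (-15 - 24)*10 + 339 = -39*10 + 339 = -390 + 339 = -51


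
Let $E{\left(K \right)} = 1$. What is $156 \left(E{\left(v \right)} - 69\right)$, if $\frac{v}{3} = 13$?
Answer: $-10608$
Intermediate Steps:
$v = 39$ ($v = 3 \cdot 13 = 39$)
$156 \left(E{\left(v \right)} - 69\right) = 156 \left(1 - 69\right) = 156 \left(-68\right) = -10608$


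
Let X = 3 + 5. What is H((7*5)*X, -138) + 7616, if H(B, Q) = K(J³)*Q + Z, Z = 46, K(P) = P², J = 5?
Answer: -2148588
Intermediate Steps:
X = 8
H(B, Q) = 46 + 15625*Q (H(B, Q) = (5³)²*Q + 46 = 125²*Q + 46 = 15625*Q + 46 = 46 + 15625*Q)
H((7*5)*X, -138) + 7616 = (46 + 15625*(-138)) + 7616 = (46 - 2156250) + 7616 = -2156204 + 7616 = -2148588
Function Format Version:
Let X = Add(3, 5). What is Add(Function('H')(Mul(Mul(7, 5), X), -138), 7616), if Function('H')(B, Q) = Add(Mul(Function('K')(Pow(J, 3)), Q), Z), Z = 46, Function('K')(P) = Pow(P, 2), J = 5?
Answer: -2148588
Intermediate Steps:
X = 8
Function('H')(B, Q) = Add(46, Mul(15625, Q)) (Function('H')(B, Q) = Add(Mul(Pow(Pow(5, 3), 2), Q), 46) = Add(Mul(Pow(125, 2), Q), 46) = Add(Mul(15625, Q), 46) = Add(46, Mul(15625, Q)))
Add(Function('H')(Mul(Mul(7, 5), X), -138), 7616) = Add(Add(46, Mul(15625, -138)), 7616) = Add(Add(46, -2156250), 7616) = Add(-2156204, 7616) = -2148588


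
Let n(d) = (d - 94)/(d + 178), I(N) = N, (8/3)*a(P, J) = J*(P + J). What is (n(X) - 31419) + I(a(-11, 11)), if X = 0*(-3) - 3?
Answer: -5498422/175 ≈ -31420.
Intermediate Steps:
a(P, J) = 3*J*(J + P)/8 (a(P, J) = 3*(J*(P + J))/8 = 3*(J*(J + P))/8 = 3*J*(J + P)/8)
X = -3 (X = 0 - 3 = -3)
n(d) = (-94 + d)/(178 + d)
(n(X) - 31419) + I(a(-11, 11)) = ((-94 - 3)/(178 - 3) - 31419) + (3/8)*11*(11 - 11) = (-97/175 - 31419) + (3/8)*11*0 = ((1/175)*(-97) - 31419) + 0 = (-97/175 - 31419) + 0 = -5498422/175 + 0 = -5498422/175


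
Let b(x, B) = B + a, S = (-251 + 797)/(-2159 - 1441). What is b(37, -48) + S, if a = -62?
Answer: -66091/600 ≈ -110.15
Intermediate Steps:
S = -91/600 (S = 546/(-3600) = 546*(-1/3600) = -91/600 ≈ -0.15167)
b(x, B) = -62 + B (b(x, B) = B - 62 = -62 + B)
b(37, -48) + S = (-62 - 48) - 91/600 = -110 - 91/600 = -66091/600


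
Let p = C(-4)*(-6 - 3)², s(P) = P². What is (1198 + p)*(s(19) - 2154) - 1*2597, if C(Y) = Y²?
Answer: -4474339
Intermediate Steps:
p = 1296 (p = (-4)²*(-6 - 3)² = 16*(-9)² = 16*81 = 1296)
(1198 + p)*(s(19) - 2154) - 1*2597 = (1198 + 1296)*(19² - 2154) - 1*2597 = 2494*(361 - 2154) - 2597 = 2494*(-1793) - 2597 = -4471742 - 2597 = -4474339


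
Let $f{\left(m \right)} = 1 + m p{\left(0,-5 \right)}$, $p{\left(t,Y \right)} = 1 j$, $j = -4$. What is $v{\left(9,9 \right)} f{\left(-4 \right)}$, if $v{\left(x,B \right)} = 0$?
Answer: $0$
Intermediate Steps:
$p{\left(t,Y \right)} = -4$ ($p{\left(t,Y \right)} = 1 \left(-4\right) = -4$)
$f{\left(m \right)} = 1 - 4 m$ ($f{\left(m \right)} = 1 + m \left(-4\right) = 1 - 4 m$)
$v{\left(9,9 \right)} f{\left(-4 \right)} = 0 \left(1 - -16\right) = 0 \left(1 + 16\right) = 0 \cdot 17 = 0$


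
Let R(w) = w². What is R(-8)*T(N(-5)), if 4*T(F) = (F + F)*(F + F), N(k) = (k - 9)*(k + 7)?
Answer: 50176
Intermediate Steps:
N(k) = (-9 + k)*(7 + k)
T(F) = F² (T(F) = ((F + F)*(F + F))/4 = ((2*F)*(2*F))/4 = (4*F²)/4 = F²)
R(-8)*T(N(-5)) = (-8)²*(-63 + (-5)² - 2*(-5))² = 64*(-63 + 25 + 10)² = 64*(-28)² = 64*784 = 50176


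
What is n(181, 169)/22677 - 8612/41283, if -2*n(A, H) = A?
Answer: -132686957/624116394 ≈ -0.21260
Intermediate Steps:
n(A, H) = -A/2
n(181, 169)/22677 - 8612/41283 = -½*181/22677 - 8612/41283 = -181/2*1/22677 - 8612*1/41283 = -181/45354 - 8612/41283 = -132686957/624116394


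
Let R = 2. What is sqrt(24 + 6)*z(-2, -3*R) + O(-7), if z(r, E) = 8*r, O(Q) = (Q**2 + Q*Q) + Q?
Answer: 91 - 16*sqrt(30) ≈ 3.3644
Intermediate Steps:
O(Q) = Q + 2*Q**2 (O(Q) = (Q**2 + Q**2) + Q = 2*Q**2 + Q = Q + 2*Q**2)
sqrt(24 + 6)*z(-2, -3*R) + O(-7) = sqrt(24 + 6)*(8*(-2)) - 7*(1 + 2*(-7)) = sqrt(30)*(-16) - 7*(1 - 14) = -16*sqrt(30) - 7*(-13) = -16*sqrt(30) + 91 = 91 - 16*sqrt(30)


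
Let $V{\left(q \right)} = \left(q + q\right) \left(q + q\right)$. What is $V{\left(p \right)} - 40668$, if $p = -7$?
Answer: $-40472$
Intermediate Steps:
$V{\left(q \right)} = 4 q^{2}$ ($V{\left(q \right)} = 2 q 2 q = 4 q^{2}$)
$V{\left(p \right)} - 40668 = 4 \left(-7\right)^{2} - 40668 = 4 \cdot 49 - 40668 = 196 - 40668 = -40472$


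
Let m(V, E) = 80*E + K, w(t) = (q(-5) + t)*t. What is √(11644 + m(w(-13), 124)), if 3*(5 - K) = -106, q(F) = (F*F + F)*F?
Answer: √194439/3 ≈ 146.98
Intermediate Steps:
q(F) = F*(F + F²) (q(F) = (F² + F)*F = (F + F²)*F = F*(F + F²))
K = 121/3 (K = 5 - ⅓*(-106) = 5 + 106/3 = 121/3 ≈ 40.333)
w(t) = t*(-100 + t) (w(t) = ((-5)²*(1 - 5) + t)*t = (25*(-4) + t)*t = (-100 + t)*t = t*(-100 + t))
m(V, E) = 121/3 + 80*E (m(V, E) = 80*E + 121/3 = 121/3 + 80*E)
√(11644 + m(w(-13), 124)) = √(11644 + (121/3 + 80*124)) = √(11644 + (121/3 + 9920)) = √(11644 + 29881/3) = √(64813/3) = √194439/3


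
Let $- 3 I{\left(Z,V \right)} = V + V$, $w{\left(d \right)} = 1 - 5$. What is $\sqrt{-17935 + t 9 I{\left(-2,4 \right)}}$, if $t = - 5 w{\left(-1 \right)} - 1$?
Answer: $i \sqrt{18391} \approx 135.61 i$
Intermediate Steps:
$w{\left(d \right)} = -4$ ($w{\left(d \right)} = 1 - 5 = -4$)
$I{\left(Z,V \right)} = - \frac{2 V}{3}$ ($I{\left(Z,V \right)} = - \frac{V + V}{3} = - \frac{2 V}{3}$)
$t = 19$ ($t = \left(-5\right) \left(-4\right) - 1 = 20 - 1 = 19$)
$\sqrt{-17935 + t 9 I{\left(-2,4 \right)}} = \sqrt{-17935 + 19 \cdot 9 \left(\left(- \frac{2}{3}\right) 4\right)} = \sqrt{-17935 + 171 \left(- \frac{8}{3}\right)} = \sqrt{-17935 - 456} = \sqrt{-18391} = i \sqrt{18391}$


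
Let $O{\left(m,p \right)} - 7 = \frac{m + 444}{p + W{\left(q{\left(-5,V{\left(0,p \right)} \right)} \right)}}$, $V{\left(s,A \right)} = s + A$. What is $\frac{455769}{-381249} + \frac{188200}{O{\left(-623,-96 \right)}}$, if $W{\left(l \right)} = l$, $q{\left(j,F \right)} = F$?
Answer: $\frac{1530612192157}{64515803} \approx 23725.0$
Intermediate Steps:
$V{\left(s,A \right)} = A + s$
$O{\left(m,p \right)} = 7 + \frac{444 + m}{2 p}$ ($O{\left(m,p \right)} = 7 + \frac{m + 444}{p + \left(p + 0\right)} = 7 + \frac{444 + m}{p + p} = 7 + \frac{444 + m}{2 p}$)
$\frac{455769}{-381249} + \frac{188200}{O{\left(-623,-96 \right)}} = \frac{455769}{-381249} + \frac{188200}{\frac{1}{2} \frac{1}{-96} \left(444 - 623 + 14 \left(-96\right)\right)} = 455769 \left(- \frac{1}{381249}\right) + \frac{188200}{\frac{1}{2} \left(- \frac{1}{96}\right) \left(444 - 623 - 1344\right)} = - \frac{50641}{42361} + \frac{188200}{\frac{1}{2} \left(- \frac{1}{96}\right) \left(-1523\right)} = - \frac{50641}{42361} + \frac{188200}{\frac{1523}{192}} = - \frac{50641}{42361} + 188200 \cdot \frac{192}{1523} = - \frac{50641}{42361} + \frac{36134400}{1523} = \frac{1530612192157}{64515803}$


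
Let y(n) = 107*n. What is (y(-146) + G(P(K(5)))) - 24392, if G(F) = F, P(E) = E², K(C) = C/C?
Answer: -40013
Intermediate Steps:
K(C) = 1
(y(-146) + G(P(K(5)))) - 24392 = (107*(-146) + 1²) - 24392 = (-15622 + 1) - 24392 = -15621 - 24392 = -40013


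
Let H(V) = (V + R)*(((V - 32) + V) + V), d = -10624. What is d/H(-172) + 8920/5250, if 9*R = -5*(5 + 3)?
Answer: 45377588/28554225 ≈ 1.5892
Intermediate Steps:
R = -40/9 (R = (-5*(5 + 3))/9 = (-5*8)/9 = (1/9)*(-40) = -40/9 ≈ -4.4444)
H(V) = (-32 + 3*V)*(-40/9 + V) (H(V) = (V - 40/9)*(((V - 32) + V) + V) = (-40/9 + V)*(((-32 + V) + V) + V) = (-40/9 + V)*((-32 + 2*V) + V) = (-40/9 + V)*(-32 + 3*V) = (-32 + 3*V)*(-40/9 + V))
d/H(-172) + 8920/5250 = -10624/(1280/9 + 3*(-172)**2 - 136/3*(-172)) + 8920/5250 = -10624/(1280/9 + 3*29584 + 23392/3) + 8920*(1/5250) = -10624/(1280/9 + 88752 + 23392/3) + 892/525 = -10624/870224/9 + 892/525 = -10624*9/870224 + 892/525 = -5976/54389 + 892/525 = 45377588/28554225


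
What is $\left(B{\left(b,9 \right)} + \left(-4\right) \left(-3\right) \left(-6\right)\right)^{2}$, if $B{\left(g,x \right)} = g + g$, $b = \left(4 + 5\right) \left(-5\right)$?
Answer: $26244$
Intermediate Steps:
$b = -45$ ($b = 9 \left(-5\right) = -45$)
$B{\left(g,x \right)} = 2 g$
$\left(B{\left(b,9 \right)} + \left(-4\right) \left(-3\right) \left(-6\right)\right)^{2} = \left(2 \left(-45\right) + \left(-4\right) \left(-3\right) \left(-6\right)\right)^{2} = \left(-90 + 12 \left(-6\right)\right)^{2} = \left(-90 - 72\right)^{2} = \left(-162\right)^{2} = 26244$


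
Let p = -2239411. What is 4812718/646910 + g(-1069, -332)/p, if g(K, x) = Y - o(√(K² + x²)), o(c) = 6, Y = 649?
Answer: 5388618832984/724348685005 ≈ 7.4393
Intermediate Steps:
g(K, x) = 643 (g(K, x) = 649 - 1*6 = 649 - 6 = 643)
4812718/646910 + g(-1069, -332)/p = 4812718/646910 + 643/(-2239411) = 4812718*(1/646910) + 643*(-1/2239411) = 2406359/323455 - 643/2239411 = 5388618832984/724348685005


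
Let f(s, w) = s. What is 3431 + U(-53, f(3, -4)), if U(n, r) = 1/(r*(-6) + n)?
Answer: 243600/71 ≈ 3431.0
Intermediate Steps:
U(n, r) = 1/(n - 6*r) (U(n, r) = 1/(-6*r + n) = 1/(n - 6*r))
3431 + U(-53, f(3, -4)) = 3431 + 1/(-53 - 6*3) = 3431 + 1/(-53 - 18) = 3431 + 1/(-71) = 3431 - 1/71 = 243600/71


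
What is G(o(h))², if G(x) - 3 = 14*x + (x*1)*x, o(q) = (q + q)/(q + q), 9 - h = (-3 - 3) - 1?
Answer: 324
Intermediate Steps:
h = 16 (h = 9 - ((-3 - 3) - 1) = 9 - (-6 - 1) = 9 - 1*(-7) = 9 + 7 = 16)
o(q) = 1 (o(q) = (2*q)/((2*q)) = (2*q)*(1/(2*q)) = 1)
G(x) = 3 + x² + 14*x (G(x) = 3 + (14*x + (x*1)*x) = 3 + (14*x + x*x) = 3 + (14*x + x²) = 3 + (x² + 14*x) = 3 + x² + 14*x)
G(o(h))² = (3 + 1² + 14*1)² = (3 + 1 + 14)² = 18² = 324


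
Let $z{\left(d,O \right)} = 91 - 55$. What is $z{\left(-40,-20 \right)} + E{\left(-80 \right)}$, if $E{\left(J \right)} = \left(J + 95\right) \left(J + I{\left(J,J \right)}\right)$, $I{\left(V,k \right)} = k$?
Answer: $-2364$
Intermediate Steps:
$z{\left(d,O \right)} = 36$ ($z{\left(d,O \right)} = 91 - 55 = 36$)
$E{\left(J \right)} = 2 J \left(95 + J\right)$ ($E{\left(J \right)} = \left(J + 95\right) \left(J + J\right) = \left(95 + J\right) 2 J = 2 J \left(95 + J\right)$)
$z{\left(-40,-20 \right)} + E{\left(-80 \right)} = 36 + 2 \left(-80\right) \left(95 - 80\right) = 36 + 2 \left(-80\right) 15 = 36 - 2400 = -2364$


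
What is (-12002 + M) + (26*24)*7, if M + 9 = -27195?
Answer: -34838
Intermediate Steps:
M = -27204 (M = -9 - 27195 = -27204)
(-12002 + M) + (26*24)*7 = (-12002 - 27204) + (26*24)*7 = -39206 + 624*7 = -39206 + 4368 = -34838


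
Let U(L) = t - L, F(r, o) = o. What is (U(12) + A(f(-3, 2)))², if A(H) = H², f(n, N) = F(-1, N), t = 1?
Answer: 49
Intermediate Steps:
f(n, N) = N
U(L) = 1 - L
(U(12) + A(f(-3, 2)))² = ((1 - 1*12) + 2²)² = ((1 - 12) + 4)² = (-11 + 4)² = (-7)² = 49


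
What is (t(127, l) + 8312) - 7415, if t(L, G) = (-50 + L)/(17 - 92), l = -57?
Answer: 67198/75 ≈ 895.97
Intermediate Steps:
t(L, G) = ⅔ - L/75 (t(L, G) = (-50 + L)/(-75) = (-50 + L)*(-1/75) = ⅔ - L/75)
(t(127, l) + 8312) - 7415 = ((⅔ - 1/75*127) + 8312) - 7415 = ((⅔ - 127/75) + 8312) - 7415 = (-77/75 + 8312) - 7415 = 623323/75 - 7415 = 67198/75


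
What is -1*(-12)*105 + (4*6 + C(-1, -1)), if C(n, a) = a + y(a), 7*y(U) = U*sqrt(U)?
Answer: 1283 - I/7 ≈ 1283.0 - 0.14286*I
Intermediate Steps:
y(U) = U**(3/2)/7 (y(U) = (U*sqrt(U))/7 = U**(3/2)/7)
C(n, a) = a + a**(3/2)/7
-1*(-12)*105 + (4*6 + C(-1, -1)) = -1*(-12)*105 + (4*6 + (-1 + (-1)**(3/2)/7)) = 12*105 + (24 + (-1 + (-I)/7)) = 1260 + (24 + (-1 - I/7)) = 1260 + (23 - I/7) = 1283 - I/7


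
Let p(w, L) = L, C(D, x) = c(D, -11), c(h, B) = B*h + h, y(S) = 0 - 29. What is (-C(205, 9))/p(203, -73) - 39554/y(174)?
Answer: 2827992/2117 ≈ 1335.8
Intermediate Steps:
y(S) = -29
c(h, B) = h + B*h
C(D, x) = -10*D (C(D, x) = D*(1 - 11) = D*(-10) = -10*D)
(-C(205, 9))/p(203, -73) - 39554/y(174) = -(-10)*205/(-73) - 39554/(-29) = -1*(-2050)*(-1/73) - 39554*(-1/29) = 2050*(-1/73) + 39554/29 = -2050/73 + 39554/29 = 2827992/2117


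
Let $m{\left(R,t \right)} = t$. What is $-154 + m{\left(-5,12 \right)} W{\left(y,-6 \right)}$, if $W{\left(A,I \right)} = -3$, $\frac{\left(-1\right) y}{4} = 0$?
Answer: $-190$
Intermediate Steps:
$y = 0$ ($y = \left(-4\right) 0 = 0$)
$-154 + m{\left(-5,12 \right)} W{\left(y,-6 \right)} = -154 + 12 \left(-3\right) = -154 - 36 = -190$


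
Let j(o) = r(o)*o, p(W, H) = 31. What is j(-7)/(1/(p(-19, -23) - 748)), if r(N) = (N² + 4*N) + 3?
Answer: 120456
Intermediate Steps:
r(N) = 3 + N² + 4*N
j(o) = o*(3 + o² + 4*o) (j(o) = (3 + o² + 4*o)*o = o*(3 + o² + 4*o))
j(-7)/(1/(p(-19, -23) - 748)) = (-7*(3 + (-7)² + 4*(-7)))/(1/(31 - 748)) = (-7*(3 + 49 - 28))/(1/(-717)) = (-7*24)/(-1/717) = -168*(-717) = 120456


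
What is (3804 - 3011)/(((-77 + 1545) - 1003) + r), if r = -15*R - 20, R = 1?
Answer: 793/430 ≈ 1.8442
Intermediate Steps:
r = -35 (r = -15*1 - 20 = -15 - 20 = -35)
(3804 - 3011)/(((-77 + 1545) - 1003) + r) = (3804 - 3011)/(((-77 + 1545) - 1003) - 35) = 793/((1468 - 1003) - 35) = 793/(465 - 35) = 793/430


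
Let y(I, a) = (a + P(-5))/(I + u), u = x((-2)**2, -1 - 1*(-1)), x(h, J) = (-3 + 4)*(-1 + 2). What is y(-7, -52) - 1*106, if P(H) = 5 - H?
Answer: -99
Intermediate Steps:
x(h, J) = 1 (x(h, J) = 1*1 = 1)
u = 1
y(I, a) = (10 + a)/(1 + I) (y(I, a) = (a + (5 - 1*(-5)))/(I + 1) = (a + (5 + 5))/(1 + I) = (a + 10)/(1 + I) = (10 + a)/(1 + I))
y(-7, -52) - 1*106 = (10 - 52)/(1 - 7) - 1*106 = -42/(-6) - 106 = -1/6*(-42) - 106 = 7 - 106 = -99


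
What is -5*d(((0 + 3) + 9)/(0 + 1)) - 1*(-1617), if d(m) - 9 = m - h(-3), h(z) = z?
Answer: 1497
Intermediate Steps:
d(m) = 12 + m (d(m) = 9 + (m - 1*(-3)) = 9 + (m + 3) = 9 + (3 + m) = 12 + m)
-5*d(((0 + 3) + 9)/(0 + 1)) - 1*(-1617) = -5*(12 + ((0 + 3) + 9)/(0 + 1)) - 1*(-1617) = -5*(12 + (3 + 9)/1) + 1617 = -5*(12 + 12*1) + 1617 = -5*(12 + 12) + 1617 = -5*24 + 1617 = -120 + 1617 = 1497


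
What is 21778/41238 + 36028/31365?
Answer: 40162771/23952405 ≈ 1.6768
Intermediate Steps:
21778/41238 + 36028/31365 = 21778*(1/41238) + 36028*(1/31365) = 10889/20619 + 36028/31365 = 40162771/23952405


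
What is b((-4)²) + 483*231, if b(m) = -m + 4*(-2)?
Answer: 111549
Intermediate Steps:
b(m) = -8 - m (b(m) = -m - 8 = -8 - m)
b((-4)²) + 483*231 = (-8 - 1*(-4)²) + 483*231 = (-8 - 1*16) + 111573 = (-8 - 16) + 111573 = -24 + 111573 = 111549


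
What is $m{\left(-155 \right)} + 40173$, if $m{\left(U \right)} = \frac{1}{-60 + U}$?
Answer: $\frac{8637194}{215} \approx 40173.0$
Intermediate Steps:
$m{\left(-155 \right)} + 40173 = \frac{1}{-60 - 155} + 40173 = \frac{1}{-215} + 40173 = - \frac{1}{215} + 40173 = \frac{8637194}{215}$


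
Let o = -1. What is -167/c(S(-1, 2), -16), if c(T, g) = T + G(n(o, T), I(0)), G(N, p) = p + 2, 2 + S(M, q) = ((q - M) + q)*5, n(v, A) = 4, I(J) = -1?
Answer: -167/24 ≈ -6.9583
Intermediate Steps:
S(M, q) = -2 - 5*M + 10*q (S(M, q) = -2 + ((q - M) + q)*5 = -2 + (-M + 2*q)*5 = -2 + (-5*M + 10*q) = -2 - 5*M + 10*q)
G(N, p) = 2 + p
c(T, g) = 1 + T (c(T, g) = T + (2 - 1) = T + 1 = 1 + T)
-167/c(S(-1, 2), -16) = -167/(1 + (-2 - 5*(-1) + 10*2)) = -167/(1 + (-2 + 5 + 20)) = -167/(1 + 23) = -167/24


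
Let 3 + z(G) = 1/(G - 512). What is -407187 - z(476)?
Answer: -14658623/36 ≈ -4.0718e+5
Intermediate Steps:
z(G) = -3 + 1/(-512 + G) (z(G) = -3 + 1/(G - 512) = -3 + 1/(-512 + G))
-407187 - z(476) = -407187 - (1537 - 3*476)/(-512 + 476) = -407187 - (1537 - 1428)/(-36) = -407187 - (-1)*109/36 = -407187 - 1*(-109/36) = -407187 + 109/36 = -14658623/36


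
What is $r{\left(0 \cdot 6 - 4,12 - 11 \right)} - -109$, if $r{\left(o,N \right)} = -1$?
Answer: $108$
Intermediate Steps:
$r{\left(0 \cdot 6 - 4,12 - 11 \right)} - -109 = -1 - -109 = -1 + 109 = 108$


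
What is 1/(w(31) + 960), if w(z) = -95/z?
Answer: 31/29665 ≈ 0.0010450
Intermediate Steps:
1/(w(31) + 960) = 1/(-95/31 + 960) = 1/(29665/31) = 31/29665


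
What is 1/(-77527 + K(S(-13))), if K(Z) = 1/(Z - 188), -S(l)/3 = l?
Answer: -149/11551524 ≈ -1.2899e-5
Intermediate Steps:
S(l) = -3*l
K(Z) = 1/(-188 + Z)
1/(-77527 + K(S(-13))) = 1/(-77527 + 1/(-188 - 3*(-13))) = 1/(-77527 + 1/(-188 + 39)) = 1/(-77527 + 1/(-149)) = 1/(-77527 - 1/149) = 1/(-11551524/149) = -149/11551524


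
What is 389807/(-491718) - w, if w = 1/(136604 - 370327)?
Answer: -91106369743/114925806114 ≈ -0.79274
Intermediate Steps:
w = -1/233723 (w = 1/(-233723) = -1/233723 ≈ -4.2786e-6)
389807/(-491718) - w = 389807/(-491718) - 1*(-1/233723) = 389807*(-1/491718) + 1/233723 = -389807/491718 + 1/233723 = -91106369743/114925806114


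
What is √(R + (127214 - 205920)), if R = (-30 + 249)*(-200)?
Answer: I*√122506 ≈ 350.01*I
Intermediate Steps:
R = -43800 (R = 219*(-200) = -43800)
√(R + (127214 - 205920)) = √(-43800 + (127214 - 205920)) = √(-43800 - 78706) = √(-122506) = I*√122506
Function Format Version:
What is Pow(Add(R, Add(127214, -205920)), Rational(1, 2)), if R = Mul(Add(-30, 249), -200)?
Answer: Mul(I, Pow(122506, Rational(1, 2))) ≈ Mul(350.01, I)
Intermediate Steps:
R = -43800 (R = Mul(219, -200) = -43800)
Pow(Add(R, Add(127214, -205920)), Rational(1, 2)) = Pow(Add(-43800, Add(127214, -205920)), Rational(1, 2)) = Pow(Add(-43800, -78706), Rational(1, 2)) = Pow(-122506, Rational(1, 2)) = Mul(I, Pow(122506, Rational(1, 2)))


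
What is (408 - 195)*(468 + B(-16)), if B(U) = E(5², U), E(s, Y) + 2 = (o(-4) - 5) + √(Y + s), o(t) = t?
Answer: 97980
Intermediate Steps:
E(s, Y) = -11 + √(Y + s) (E(s, Y) = -2 + ((-4 - 5) + √(Y + s)) = -2 + (-9 + √(Y + s)) = -11 + √(Y + s))
B(U) = -11 + √(25 + U) (B(U) = -11 + √(U + 5²) = -11 + √(U + 25) = -11 + √(25 + U))
(408 - 195)*(468 + B(-16)) = (408 - 195)*(468 + (-11 + √(25 - 16))) = 213*(468 + (-11 + √9)) = 213*(468 + (-11 + 3)) = 213*(468 - 8) = 213*460 = 97980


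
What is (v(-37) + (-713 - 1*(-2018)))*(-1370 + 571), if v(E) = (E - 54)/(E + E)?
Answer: -77232139/74 ≈ -1.0437e+6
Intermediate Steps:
v(E) = (-54 + E)/(2*E) (v(E) = (-54 + E)/((2*E)) = (-54 + E)*(1/(2*E)) = (-54 + E)/(2*E))
(v(-37) + (-713 - 1*(-2018)))*(-1370 + 571) = ((½)*(-54 - 37)/(-37) + (-713 - 1*(-2018)))*(-1370 + 571) = ((½)*(-1/37)*(-91) + (-713 + 2018))*(-799) = (91/74 + 1305)*(-799) = (96661/74)*(-799) = -77232139/74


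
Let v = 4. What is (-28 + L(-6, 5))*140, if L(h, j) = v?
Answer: -3360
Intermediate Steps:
L(h, j) = 4
(-28 + L(-6, 5))*140 = (-28 + 4)*140 = -24*140 = -3360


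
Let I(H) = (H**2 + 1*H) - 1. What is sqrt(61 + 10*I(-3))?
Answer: sqrt(111) ≈ 10.536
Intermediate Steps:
I(H) = -1 + H + H**2 (I(H) = (H**2 + H) - 1 = (H + H**2) - 1 = -1 + H + H**2)
sqrt(61 + 10*I(-3)) = sqrt(61 + 10*(-1 - 3 + (-3)**2)) = sqrt(61 + 10*(-1 - 3 + 9)) = sqrt(61 + 10*5) = sqrt(61 + 50) = sqrt(111)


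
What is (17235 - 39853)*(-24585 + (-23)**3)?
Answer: 831256736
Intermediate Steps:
(17235 - 39853)*(-24585 + (-23)**3) = -22618*(-24585 - 12167) = -22618*(-36752) = 831256736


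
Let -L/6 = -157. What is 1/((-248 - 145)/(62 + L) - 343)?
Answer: -1004/344765 ≈ -0.0029121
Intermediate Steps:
L = 942 (L = -6*(-157) = 942)
1/((-248 - 145)/(62 + L) - 343) = 1/((-248 - 145)/(62 + 942) - 343) = 1/(-393/1004 - 343) = 1/(-344765/1004) = -1004/344765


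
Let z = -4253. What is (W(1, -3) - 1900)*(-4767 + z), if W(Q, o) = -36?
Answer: 17462720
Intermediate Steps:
(W(1, -3) - 1900)*(-4767 + z) = (-36 - 1900)*(-4767 - 4253) = -1936*(-9020) = 17462720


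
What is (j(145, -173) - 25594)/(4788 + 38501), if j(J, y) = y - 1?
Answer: -25768/43289 ≈ -0.59525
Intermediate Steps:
j(J, y) = -1 + y
(j(145, -173) - 25594)/(4788 + 38501) = ((-1 - 173) - 25594)/(4788 + 38501) = (-174 - 25594)/43289 = -25768*1/43289 = -25768/43289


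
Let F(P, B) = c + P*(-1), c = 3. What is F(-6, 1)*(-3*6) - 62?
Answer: -224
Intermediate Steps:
F(P, B) = 3 - P (F(P, B) = 3 + P*(-1) = 3 - P)
F(-6, 1)*(-3*6) - 62 = (3 - 1*(-6))*(-3*6) - 62 = (3 + 6)*(-18) - 62 = 9*(-18) - 62 = -162 - 62 = -224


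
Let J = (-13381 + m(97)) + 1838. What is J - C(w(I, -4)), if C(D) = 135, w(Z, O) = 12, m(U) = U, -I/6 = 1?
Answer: -11581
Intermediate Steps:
I = -6 (I = -6*1 = -6)
J = -11446 (J = (-13381 + 97) + 1838 = -13284 + 1838 = -11446)
J - C(w(I, -4)) = -11446 - 1*135 = -11446 - 135 = -11581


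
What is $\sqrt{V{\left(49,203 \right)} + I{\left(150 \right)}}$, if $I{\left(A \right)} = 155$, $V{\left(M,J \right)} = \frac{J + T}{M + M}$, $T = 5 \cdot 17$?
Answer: $\frac{\sqrt{7739}}{7} \approx 12.567$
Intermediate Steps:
$T = 85$
$V{\left(M,J \right)} = \frac{85 + J}{2 M}$ ($V{\left(M,J \right)} = \frac{J + 85}{M + M} = \frac{85 + J}{2 M}$)
$\sqrt{V{\left(49,203 \right)} + I{\left(150 \right)}} = \sqrt{\frac{85 + 203}{2 \cdot 49} + 155} = \sqrt{\frac{1}{2} \cdot \frac{1}{49} \cdot 288 + 155} = \sqrt{\frac{144}{49} + 155} = \sqrt{\frac{7739}{49}} = \frac{\sqrt{7739}}{7}$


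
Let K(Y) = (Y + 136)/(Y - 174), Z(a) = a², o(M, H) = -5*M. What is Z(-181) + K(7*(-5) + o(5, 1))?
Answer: 3832999/117 ≈ 32761.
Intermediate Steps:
K(Y) = (136 + Y)/(-174 + Y)
Z(-181) + K(7*(-5) + o(5, 1)) = (-181)² + (136 + (7*(-5) - 5*5))/(-174 + (7*(-5) - 5*5)) = 32761 + (136 + (-35 - 25))/(-174 + (-35 - 25)) = 32761 + (136 - 60)/(-174 - 60) = 32761 + 76/(-234) = 32761 - 1/234*76 = 32761 - 38/117 = 3832999/117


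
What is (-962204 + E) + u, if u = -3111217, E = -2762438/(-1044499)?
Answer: -184986147767/45413 ≈ -4.0734e+6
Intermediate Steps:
E = 120106/45413 (E = -2762438*(-1/1044499) = 120106/45413 ≈ 2.6447)
(-962204 + E) + u = (-962204 + 120106/45413) - 3111217 = -43696450146/45413 - 3111217 = -184986147767/45413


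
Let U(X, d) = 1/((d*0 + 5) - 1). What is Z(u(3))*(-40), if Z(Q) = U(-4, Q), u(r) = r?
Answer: -10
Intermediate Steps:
U(X, d) = 1/4 (U(X, d) = 1/((0 + 5) - 1) = 1/(5 - 1) = 1/4)
Z(Q) = 1/4
Z(u(3))*(-40) = (1/4)*(-40) = -10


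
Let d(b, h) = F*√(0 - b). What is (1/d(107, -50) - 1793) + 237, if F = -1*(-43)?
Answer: -1556 - I*√107/4601 ≈ -1556.0 - 0.0022482*I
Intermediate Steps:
F = 43
d(b, h) = 43*√(-b) (d(b, h) = 43*√(0 - b) = 43*√(-b))
(1/d(107, -50) - 1793) + 237 = (1/(43*√(-1*107)) - 1793) + 237 = (1/(43*√(-107)) - 1793) + 237 = (1/(43*(I*√107)) - 1793) + 237 = (1/(43*I*√107) - 1793) + 237 = (-I*√107/4601 - 1793) + 237 = (-1793 - I*√107/4601) + 237 = -1556 - I*√107/4601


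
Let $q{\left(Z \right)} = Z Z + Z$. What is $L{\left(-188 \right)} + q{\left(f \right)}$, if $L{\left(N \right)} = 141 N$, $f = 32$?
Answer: $-25452$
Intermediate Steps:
$q{\left(Z \right)} = Z + Z^{2}$ ($q{\left(Z \right)} = Z^{2} + Z = Z + Z^{2}$)
$L{\left(-188 \right)} + q{\left(f \right)} = 141 \left(-188\right) + 32 \left(1 + 32\right) = -26508 + 32 \cdot 33 = -26508 + 1056 = -25452$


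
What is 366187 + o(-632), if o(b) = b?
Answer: 365555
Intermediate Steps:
366187 + o(-632) = 366187 - 632 = 365555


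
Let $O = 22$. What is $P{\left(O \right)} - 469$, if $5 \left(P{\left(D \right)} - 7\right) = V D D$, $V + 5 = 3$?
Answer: $- \frac{3278}{5} \approx -655.6$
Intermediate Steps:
$V = -2$ ($V = -5 + 3 = -2$)
$P{\left(D \right)} = 7 - \frac{2 D^{2}}{5}$ ($P{\left(D \right)} = 7 + \frac{- 2 D D}{5} = 7 + \frac{\left(-2\right) D^{2}}{5} = 7 - \frac{2 D^{2}}{5}$)
$P{\left(O \right)} - 469 = \left(7 - \frac{2 \cdot 22^{2}}{5}\right) - 469 = \left(7 - \frac{968}{5}\right) - 469 = - \frac{933}{5} - 469 = - \frac{3278}{5}$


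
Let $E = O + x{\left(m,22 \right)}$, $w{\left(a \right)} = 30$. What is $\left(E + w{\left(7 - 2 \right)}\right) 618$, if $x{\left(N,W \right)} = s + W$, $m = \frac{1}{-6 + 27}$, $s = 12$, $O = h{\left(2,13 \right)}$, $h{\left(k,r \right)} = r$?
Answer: $47586$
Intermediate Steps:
$O = 13$
$m = \frac{1}{21} \approx 0.047619$
$x{\left(N,W \right)} = 12 + W$
$E = 47$ ($E = 13 + \left(12 + 22\right) = 13 + 34 = 47$)
$\left(E + w{\left(7 - 2 \right)}\right) 618 = \left(47 + 30\right) 618 = 77 \cdot 618 = 47586$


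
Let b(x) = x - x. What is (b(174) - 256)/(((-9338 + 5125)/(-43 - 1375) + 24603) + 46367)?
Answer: -363008/100639673 ≈ -0.0036070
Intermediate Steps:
b(x) = 0
(b(174) - 256)/(((-9338 + 5125)/(-43 - 1375) + 24603) + 46367) = (0 - 256)/(((-9338 + 5125)/(-43 - 1375) + 24603) + 46367) = -256/((-4213/(-1418) + 24603) + 46367) = -256/((-4213*(-1/1418) + 24603) + 46367) = -256/((4213/1418 + 24603) + 46367) = -256/(34891267/1418 + 46367) = -256/100639673/1418 = -256*1418/100639673 = -363008/100639673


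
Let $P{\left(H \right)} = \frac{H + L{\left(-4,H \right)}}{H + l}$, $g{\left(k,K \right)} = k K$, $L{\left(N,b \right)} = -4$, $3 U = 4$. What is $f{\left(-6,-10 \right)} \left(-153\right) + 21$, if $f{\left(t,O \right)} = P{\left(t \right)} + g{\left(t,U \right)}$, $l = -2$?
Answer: $\frac{4215}{4} \approx 1053.8$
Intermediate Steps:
$U = \frac{4}{3}$ ($U = \frac{1}{3} \cdot 4 = \frac{4}{3} \approx 1.3333$)
$g{\left(k,K \right)} = K k$
$P{\left(H \right)} = \frac{-4 + H}{-2 + H}$ ($P{\left(H \right)} = \frac{H - 4}{H - 2} = \frac{-4 + H}{-2 + H}$)
$f{\left(t,O \right)} = \frac{4 t}{3} + \frac{-4 + t}{-2 + t}$ ($f{\left(t,O \right)} = \frac{-4 + t}{-2 + t} + \frac{4 t}{3} = \frac{4 t}{3} + \frac{-4 + t}{-2 + t}$)
$f{\left(-6,-10 \right)} \left(-153\right) + 21 = \frac{-12 - -30 + 4 \left(-6\right)^{2}}{3 \left(-2 - 6\right)} \left(-153\right) + 21 = \frac{-12 + 30 + 4 \cdot 36}{3 \left(-8\right)} \left(-153\right) + 21 = \frac{1}{3} \left(- \frac{1}{8}\right) \left(-12 + 30 + 144\right) \left(-153\right) + 21 = \frac{1}{3} \left(- \frac{1}{8}\right) 162 \left(-153\right) + 21 = \left(- \frac{27}{4}\right) \left(-153\right) + 21 = \frac{4131}{4} + 21 = \frac{4215}{4}$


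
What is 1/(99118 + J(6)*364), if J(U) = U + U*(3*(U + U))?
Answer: 1/179926 ≈ 5.5578e-6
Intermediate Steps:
J(U) = U + 6*U² (J(U) = U + U*(3*(2*U)) = U + U*(6*U) = U + 6*U²)
1/(99118 + J(6)*364) = 1/(99118 + (6*(1 + 6*6))*364) = 1/(99118 + (6*(1 + 36))*364) = 1/(99118 + (6*37)*364) = 1/(99118 + 222*364) = 1/(99118 + 80808) = 1/179926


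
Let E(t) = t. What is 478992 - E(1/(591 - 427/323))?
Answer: 91231689949/190466 ≈ 4.7899e+5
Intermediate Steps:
478992 - E(1/(591 - 427/323)) = 478992 - 1/(591 - 427/323) = 478992 - 1/190466/323 = 478992 - 1*323/190466 = 478992 - 323/190466 = 91231689949/190466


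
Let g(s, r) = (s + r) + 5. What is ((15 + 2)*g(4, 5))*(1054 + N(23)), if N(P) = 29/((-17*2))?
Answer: 250649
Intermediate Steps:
g(s, r) = 5 + r + s (g(s, r) = (r + s) + 5 = 5 + r + s)
N(P) = -29/34 (N(P) = 29/(-34) = 29*(-1/34) = -29/34)
((15 + 2)*g(4, 5))*(1054 + N(23)) = ((15 + 2)*(5 + 5 + 4))*(1054 - 29/34) = (17*14)*(35807/34) = 238*(35807/34) = 250649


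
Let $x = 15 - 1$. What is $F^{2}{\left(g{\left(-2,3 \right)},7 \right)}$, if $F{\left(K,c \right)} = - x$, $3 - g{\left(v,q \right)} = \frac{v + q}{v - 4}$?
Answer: $196$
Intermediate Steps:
$g{\left(v,q \right)} = 3 - \frac{q + v}{-4 + v}$ ($g{\left(v,q \right)} = 3 - \frac{v + q}{v - 4} = 3 - \frac{q + v}{-4 + v}$)
$x = 14$ ($x = 15 - 1 = 14$)
$F{\left(K,c \right)} = -14$ ($F{\left(K,c \right)} = \left(-1\right) 14 = -14$)
$F^{2}{\left(g{\left(-2,3 \right)},7 \right)} = \left(-14\right)^{2} = 196$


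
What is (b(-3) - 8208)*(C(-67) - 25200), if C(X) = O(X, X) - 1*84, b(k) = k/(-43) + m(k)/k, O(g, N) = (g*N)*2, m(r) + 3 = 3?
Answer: 5755055946/43 ≈ 1.3384e+8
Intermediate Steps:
m(r) = 0 (m(r) = -3 + 3 = 0)
O(g, N) = 2*N*g (O(g, N) = (N*g)*2 = 2*N*g)
b(k) = -k/43 (b(k) = k/(-43) + 0/k = k*(-1/43) + 0 = -k/43 + 0 = -k/43)
C(X) = -84 + 2*X² (C(X) = 2*X*X - 1*84 = 2*X² - 84 = -84 + 2*X²)
(b(-3) - 8208)*(C(-67) - 25200) = (-1/43*(-3) - 8208)*((-84 + 2*(-67)²) - 25200) = (3/43 - 8208)*((-84 + 2*4489) - 25200) = -352941*((-84 + 8978) - 25200)/43 = -352941*(8894 - 25200)/43 = -352941/43*(-16306) = 5755055946/43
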